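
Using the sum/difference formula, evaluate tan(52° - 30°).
tan(52° - 30°) = (tan 52° - tan 30°)/(1 + tan 52° tan 30°) = 0.404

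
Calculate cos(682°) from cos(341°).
cos(682°) = cos²341° - sin²341° = 0.788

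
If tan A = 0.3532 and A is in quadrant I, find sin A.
sin A = 0.333 (using tan²A + 1 = sec²A)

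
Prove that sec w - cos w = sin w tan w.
LHS = 1/cos w - cos w = (1 - cos²w)/cos w = sin²w/cos w = sin w · (sin w/cos w) = sin w tan w = RHS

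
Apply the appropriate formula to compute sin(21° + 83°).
sin(21° + 83°) = sin 21° cos 83° + cos 21° sin 83° = 0.9703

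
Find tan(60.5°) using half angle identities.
tan(60.5°) = sin 121° / (1 + cos 121°) = 1.767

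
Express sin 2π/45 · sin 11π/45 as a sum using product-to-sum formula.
sin 2π/45 sin 11π/45 = (1/2)[cos(2π/45-11π/45) - cos(2π/45+11π/45)]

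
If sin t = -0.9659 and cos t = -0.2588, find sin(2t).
sin(2t) = 2 sin t cos t = 0.4999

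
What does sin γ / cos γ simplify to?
sin γ / cos γ = tan γ (using Quotient identity)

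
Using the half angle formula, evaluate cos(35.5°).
cos(35.5°) = √((1 + cos 71°)/2) = 0.8141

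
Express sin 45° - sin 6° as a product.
sin 45° - sin 6° = 2 cos(25.5°) sin(19.5°)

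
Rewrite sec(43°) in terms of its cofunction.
sec(43°) = csc(90° - 43°) = csc(47°)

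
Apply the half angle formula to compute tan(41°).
tan(41°) = sin 82° / (1 + cos 82°) = 0.8693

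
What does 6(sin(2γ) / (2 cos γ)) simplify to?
6(sin(2γ) / (2 cos γ)) = 6(sin γ) (using Double angle)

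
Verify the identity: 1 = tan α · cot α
RHS = (sin α/cos α) · (cos α/sin α) = 1 = LHS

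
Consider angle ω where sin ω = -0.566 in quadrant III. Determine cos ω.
cos ω = ±√(1 - sin²ω) = -0.8244 (negative in QIII)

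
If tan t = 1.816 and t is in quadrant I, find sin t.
sin t = 0.876 (using tan²t + 1 = sec²t)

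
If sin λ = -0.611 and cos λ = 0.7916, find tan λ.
tan λ = sin λ / cos λ = -0.7719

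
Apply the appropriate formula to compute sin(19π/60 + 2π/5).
sin(19π/60 + 2π/5) = sin 19π/60 cos 2π/5 + cos 19π/60 sin 2π/5 = 0.7771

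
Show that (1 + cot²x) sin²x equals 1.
LHS = csc²x · sin²x = (1/sin²x) · sin²x = 1 = RHS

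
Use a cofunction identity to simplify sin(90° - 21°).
sin(90° - 21°) = cos(21°)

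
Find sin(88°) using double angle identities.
sin(88°) = 2 sin 44° cos 44° = 0.9994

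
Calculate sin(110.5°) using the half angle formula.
sin(110.5°) = √((1 - cos 221°)/2) = 0.9367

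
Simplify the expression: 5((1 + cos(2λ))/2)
5((1 + cos(2λ))/2) = 5(cos²λ) (using Power reduction)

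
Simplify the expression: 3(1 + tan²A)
3(1 + tan²A) = 3(sec²A) (using Pythagorean identity)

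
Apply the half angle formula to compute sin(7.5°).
sin(7.5°) = √((1 - cos 15°)/2) = 0.1305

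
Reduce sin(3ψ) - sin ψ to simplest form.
sin(3ψ) - sin ψ = 2 cos(2ψ) sin ψ (using Sum-to-product)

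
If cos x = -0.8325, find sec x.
sec x = 1/cos x = -1.201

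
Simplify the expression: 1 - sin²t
1 - sin²t = cos²t (using Pythagorean identity)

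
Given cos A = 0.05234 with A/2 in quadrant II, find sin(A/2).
sin(A/2) = ±√((1 - cos A)/2); positive since A/2 ∈ QII, so sin(A/2) = 0.6884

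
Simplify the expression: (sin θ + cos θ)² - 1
(sin θ + cos θ)² - 1 = sin(2θ) (using Pythagorean + double angle)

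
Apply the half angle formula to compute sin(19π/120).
sin(19π/120) = √((1 - cos 19π/60)/2) = 0.4772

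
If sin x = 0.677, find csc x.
csc x = 1/sin x = 1.477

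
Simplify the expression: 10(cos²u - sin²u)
10(cos²u - sin²u) = 10(cos(2u)) (using Double angle)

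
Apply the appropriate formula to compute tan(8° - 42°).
tan(8° - 42°) = (tan 8° - tan 42°)/(1 + tan 8° tan 42°) = -0.6745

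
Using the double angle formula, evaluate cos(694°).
cos(694°) = cos²347° - sin²347° = 0.8988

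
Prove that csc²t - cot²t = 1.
LHS = 1/sin²t - cos²t/sin²t = (1 - cos²t)/sin²t = sin²t/sin²t = 1 = RHS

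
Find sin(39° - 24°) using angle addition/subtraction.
sin(39° - 24°) = sin 39° cos 24° - cos 39° sin 24° = (√6-√2)/4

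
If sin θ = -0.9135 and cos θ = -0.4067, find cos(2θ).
cos(2θ) = cos²θ - sin²θ = -0.6691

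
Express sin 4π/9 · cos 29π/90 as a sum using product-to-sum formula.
sin 4π/9 cos 29π/90 = (1/2)[sin(4π/9+29π/90) + sin(4π/9-29π/90)]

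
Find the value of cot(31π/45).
cot(31π/45) = -0.6745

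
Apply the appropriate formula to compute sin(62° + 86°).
sin(62° + 86°) = sin 62° cos 86° + cos 62° sin 86° = 0.5299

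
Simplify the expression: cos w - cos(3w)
cos w - cos(3w) = 2 sin(2w) sin w (using Sum-to-product)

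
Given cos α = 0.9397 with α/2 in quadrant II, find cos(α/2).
cos(α/2) = ±√((1 + cos α)/2); negative since α/2 ∈ QII, so cos(α/2) = -0.9848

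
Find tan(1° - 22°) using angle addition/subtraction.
tan(1° - 22°) = (tan 1° - tan 22°)/(1 + tan 1° tan 22°) = -0.3839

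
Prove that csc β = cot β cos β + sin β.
RHS = cos²β/sin β + sin β = (cos²β + sin²β)/sin β = 1/sin β = csc β = LHS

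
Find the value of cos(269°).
cos(269°) = -0.01745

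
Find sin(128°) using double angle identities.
sin(128°) = 2 sin 64° cos 64° = 0.788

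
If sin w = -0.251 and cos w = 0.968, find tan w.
tan w = sin w / cos w = -0.2593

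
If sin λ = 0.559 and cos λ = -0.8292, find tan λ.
tan λ = sin λ / cos λ = -0.6741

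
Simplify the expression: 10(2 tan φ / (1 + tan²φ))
10(2 tan φ / (1 + tan²φ)) = 10(sin(2φ)) (using Double angle)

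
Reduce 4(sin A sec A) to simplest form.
4(sin A sec A) = 4(tan A) (using Reciprocal + quotient)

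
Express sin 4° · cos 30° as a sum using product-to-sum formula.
sin 4° cos 30° = (1/2)[sin(4°+30°) + sin(4°-30°)]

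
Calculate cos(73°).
cos(73°) = 0.2924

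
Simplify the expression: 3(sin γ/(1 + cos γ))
3(sin γ/(1 + cos γ)) = 3(tan(γ/2)) (using Half angle)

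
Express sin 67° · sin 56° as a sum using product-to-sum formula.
sin 67° sin 56° = (1/2)[cos(67°-56°) - cos(67°+56°)]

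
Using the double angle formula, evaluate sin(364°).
sin(364°) = 2 sin 182° cos 182° = 0.06976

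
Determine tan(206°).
tan(206°) = 0.4877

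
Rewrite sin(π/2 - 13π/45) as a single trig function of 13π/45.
sin(π/2 - 13π/45) = cos(13π/45)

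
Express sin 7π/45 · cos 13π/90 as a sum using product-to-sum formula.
sin 7π/45 cos 13π/90 = (1/2)[sin(7π/45+13π/90) + sin(7π/45-13π/90)]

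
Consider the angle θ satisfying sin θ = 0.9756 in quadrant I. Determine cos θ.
cos θ = √(1 - sin²θ) = 0.2196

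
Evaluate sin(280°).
sin(280°) = -0.9848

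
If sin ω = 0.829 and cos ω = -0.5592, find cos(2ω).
cos(2ω) = cos²ω - sin²ω = -0.3745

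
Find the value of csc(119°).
csc(119°) = 1.143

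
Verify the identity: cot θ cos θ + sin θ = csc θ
LHS = cos²θ/sin θ + sin θ = (cos²θ + sin²θ)/sin θ = 1/sin θ = csc θ = RHS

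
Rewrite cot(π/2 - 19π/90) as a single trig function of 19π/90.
cot(π/2 - 19π/90) = tan(19π/90)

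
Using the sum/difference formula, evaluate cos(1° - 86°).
cos(1° - 86°) = cos 1° cos 86° + sin 1° sin 86° = 0.08716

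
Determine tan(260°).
tan(260°) = 5.671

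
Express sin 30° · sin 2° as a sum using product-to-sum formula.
sin 30° sin 2° = (1/2)[cos(30°-2°) - cos(30°+2°)]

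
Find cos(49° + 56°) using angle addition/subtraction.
cos(49° + 56°) = cos 49° cos 56° - sin 49° sin 56° = -(√6-√2)/4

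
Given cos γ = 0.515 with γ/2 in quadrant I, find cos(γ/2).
cos(γ/2) = ±√((1 + cos γ)/2); positive since γ/2 ∈ QI, so cos(γ/2) = 0.8703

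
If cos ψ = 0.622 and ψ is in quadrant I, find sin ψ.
sin ψ = 0.783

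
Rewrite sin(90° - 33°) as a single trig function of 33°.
sin(90° - 33°) = cos(33°)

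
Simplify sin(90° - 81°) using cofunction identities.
sin(90° - 81°) = cos(81°)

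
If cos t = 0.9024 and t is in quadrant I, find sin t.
sin t = 0.4309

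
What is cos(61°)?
cos(61°) = 0.4848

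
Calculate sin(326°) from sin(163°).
sin(326°) = 2 sin 163° cos 163° = -0.5592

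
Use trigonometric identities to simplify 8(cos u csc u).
8(cos u csc u) = 8(cot u) (using Reciprocal + quotient)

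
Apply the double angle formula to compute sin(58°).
sin(58°) = 2 sin 29° cos 29° = 0.848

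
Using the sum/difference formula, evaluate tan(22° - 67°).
tan(22° - 67°) = (tan 22° - tan 67°)/(1 + tan 22° tan 67°) = -1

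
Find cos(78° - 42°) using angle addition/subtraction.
cos(78° - 42°) = cos 78° cos 42° + sin 78° sin 42° = 0.809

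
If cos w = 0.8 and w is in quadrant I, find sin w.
sin w = 0.6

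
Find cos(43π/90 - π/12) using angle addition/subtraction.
cos(43π/90 - π/12) = cos 43π/90 cos π/12 + sin 43π/90 sin π/12 = 0.3256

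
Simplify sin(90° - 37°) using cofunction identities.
sin(90° - 37°) = cos(37°)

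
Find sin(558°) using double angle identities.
sin(558°) = 2 sin 279° cos 279° = -0.309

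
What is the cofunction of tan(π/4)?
tan(π/4) = cot(π/2 - π/4) = cot(π/4)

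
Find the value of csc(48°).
csc(48°) = 1.346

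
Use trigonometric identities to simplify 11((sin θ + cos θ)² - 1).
11((sin θ + cos θ)² - 1) = 11(sin(2θ)) (using Pythagorean + double angle)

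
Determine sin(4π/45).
sin(4π/45) = 0.2756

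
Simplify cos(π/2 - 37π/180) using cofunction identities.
cos(π/2 - 37π/180) = sin(37π/180)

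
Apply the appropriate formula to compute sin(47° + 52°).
sin(47° + 52°) = sin 47° cos 52° + cos 47° sin 52° = 0.9877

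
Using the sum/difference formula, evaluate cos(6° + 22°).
cos(6° + 22°) = cos 6° cos 22° - sin 6° sin 22° = 0.8829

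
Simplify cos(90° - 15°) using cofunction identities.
cos(90° - 15°) = sin(15°)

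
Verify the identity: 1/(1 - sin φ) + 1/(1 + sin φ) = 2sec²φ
LHS = [(1 + sin φ) + (1 - sin φ)] / [(1 - sin φ)(1 + sin φ)] = 2/(1 - sin²φ) = 2/cos²φ = 2sec²φ = RHS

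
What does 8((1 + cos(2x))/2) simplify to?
8((1 + cos(2x))/2) = 8(cos²x) (using Power reduction)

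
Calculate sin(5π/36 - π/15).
sin(5π/36 - π/15) = sin 5π/36 cos π/15 - cos 5π/36 sin π/15 = 0.225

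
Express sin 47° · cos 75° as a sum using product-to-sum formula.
sin 47° cos 75° = (1/2)[sin(47°+75°) + sin(47°-75°)]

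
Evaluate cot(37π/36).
cot(37π/36) = 11.43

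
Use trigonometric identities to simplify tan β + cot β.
tan β + cot β = sec β csc β (using Quotient identities)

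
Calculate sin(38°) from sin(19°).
sin(38°) = 2 sin 19° cos 19° = 0.6157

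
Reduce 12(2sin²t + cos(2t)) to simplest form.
12(2sin²t + cos(2t)) = 12 (using Double angle)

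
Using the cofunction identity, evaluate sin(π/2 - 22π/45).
sin(π/2 - 22π/45) = cos(22π/45) = 0.0349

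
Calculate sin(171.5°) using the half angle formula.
sin(171.5°) = √((1 - cos 343°)/2) = 0.1478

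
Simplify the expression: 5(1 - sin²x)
5(1 - sin²x) = 5(cos²x) (using Pythagorean identity)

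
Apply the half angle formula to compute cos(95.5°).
cos(95.5°) = -√((1 + cos 191°)/2) = -0.09585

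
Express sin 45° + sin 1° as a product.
sin 45° + sin 1° = 2 sin(23°) cos(22°)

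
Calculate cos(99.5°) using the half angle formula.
cos(99.5°) = -√((1 + cos 199°)/2) = -0.165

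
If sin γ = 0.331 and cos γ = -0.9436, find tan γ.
tan γ = sin γ / cos γ = -0.3508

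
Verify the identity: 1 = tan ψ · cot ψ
RHS = (sin ψ/cos ψ) · (cos ψ/sin ψ) = 1 = LHS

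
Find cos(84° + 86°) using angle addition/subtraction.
cos(84° + 86°) = cos 84° cos 86° - sin 84° sin 86° = -0.9848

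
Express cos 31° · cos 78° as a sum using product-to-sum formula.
cos 31° cos 78° = (1/2)[cos(31°-78°) + cos(31°+78°)]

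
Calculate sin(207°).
sin(207°) = -0.454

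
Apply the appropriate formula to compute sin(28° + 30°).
sin(28° + 30°) = sin 28° cos 30° + cos 28° sin 30° = 0.848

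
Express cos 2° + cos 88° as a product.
cos 2° + cos 88° = 2 cos(45°) cos(-43°)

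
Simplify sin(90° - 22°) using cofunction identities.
sin(90° - 22°) = cos(22°)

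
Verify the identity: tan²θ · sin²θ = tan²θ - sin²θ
RHS = sin²θ/cos²θ - sin²θ = sin²θ(1/cos²θ - 1) = sin²θ · (1 - cos²θ)/cos²θ = sin²θ · sin²θ/cos²θ = sin²θ · tan²θ = LHS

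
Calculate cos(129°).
cos(129°) = -0.6293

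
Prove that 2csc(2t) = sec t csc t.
LHS = 2/sin(2t) = 2/(2 sin t cos t) = 1/(sin t cos t) = (1/cos t)(1/sin t) = sec t csc t = RHS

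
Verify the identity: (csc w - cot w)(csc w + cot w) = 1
LHS = csc²w - cot²w = (1 + cot²w) - cot²w = 1 = RHS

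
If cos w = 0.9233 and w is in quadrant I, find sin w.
sin w = 0.3841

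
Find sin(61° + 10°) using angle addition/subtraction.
sin(61° + 10°) = sin 61° cos 10° + cos 61° sin 10° = 0.9455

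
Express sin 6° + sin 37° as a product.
sin 6° + sin 37° = 2 sin(21.5°) cos(-15.5°)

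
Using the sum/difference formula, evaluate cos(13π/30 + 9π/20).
cos(13π/30 + 9π/20) = cos 13π/30 cos 9π/20 - sin 13π/30 sin 9π/20 = -0.9336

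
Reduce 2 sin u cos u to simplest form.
2 sin u cos u = sin(2u) (using Double angle)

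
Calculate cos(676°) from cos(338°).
cos(676°) = cos²338° - sin²338° = 0.7193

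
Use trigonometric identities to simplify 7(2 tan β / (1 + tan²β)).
7(2 tan β / (1 + tan²β)) = 7(sin(2β)) (using Double angle)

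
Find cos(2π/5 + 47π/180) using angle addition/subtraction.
cos(2π/5 + 47π/180) = cos 2π/5 cos 47π/180 - sin 2π/5 sin 47π/180 = -0.4848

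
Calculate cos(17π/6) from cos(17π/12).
cos(17π/6) = cos²17π/12 - sin²17π/12 = -√3/2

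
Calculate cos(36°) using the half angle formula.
cos(36°) = √((1 + cos 72°)/2) = 0.809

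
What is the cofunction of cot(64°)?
cot(64°) = tan(90° - 64°) = tan(26°)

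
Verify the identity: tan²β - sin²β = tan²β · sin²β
LHS = sin²β/cos²β - sin²β = sin²β(1/cos²β - 1) = sin²β · (1 - cos²β)/cos²β = sin²β · sin²β/cos²β = sin²β · tan²β = RHS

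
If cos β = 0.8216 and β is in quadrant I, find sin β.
sin β = 0.5701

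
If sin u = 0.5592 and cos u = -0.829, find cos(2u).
cos(2u) = cos²u - sin²u = 0.3745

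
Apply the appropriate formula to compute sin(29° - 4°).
sin(29° - 4°) = sin 29° cos 4° - cos 29° sin 4° = 0.4226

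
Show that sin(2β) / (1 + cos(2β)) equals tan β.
LHS = 2 sin β cos β / (2cos²β) = sin β/cos β = tan β = RHS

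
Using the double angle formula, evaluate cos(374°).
cos(374°) = cos²187° - sin²187° = 0.9703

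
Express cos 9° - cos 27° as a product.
cos 9° - cos 27° = -2 sin(18°) sin(-9°)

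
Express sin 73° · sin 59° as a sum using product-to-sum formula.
sin 73° sin 59° = (1/2)[cos(73°-59°) - cos(73°+59°)]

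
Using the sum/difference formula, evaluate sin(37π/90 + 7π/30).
sin(37π/90 + 7π/30) = sin 37π/90 cos 7π/30 + cos 37π/90 sin 7π/30 = 0.8988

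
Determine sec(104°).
sec(104°) = -4.134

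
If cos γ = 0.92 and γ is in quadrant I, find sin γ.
sin γ = 0.3919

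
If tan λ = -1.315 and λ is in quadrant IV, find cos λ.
cos λ = 0.6053 (using tan²λ + 1 = sec²λ)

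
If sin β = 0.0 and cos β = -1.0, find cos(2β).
cos(2β) = cos²β - sin²β = 1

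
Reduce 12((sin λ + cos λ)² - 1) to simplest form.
12((sin λ + cos λ)² - 1) = 12(sin(2λ)) (using Pythagorean + double angle)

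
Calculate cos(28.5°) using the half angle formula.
cos(28.5°) = √((1 + cos 57°)/2) = 0.8788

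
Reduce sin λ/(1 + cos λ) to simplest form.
sin λ/(1 + cos λ) = tan(λ/2) (using Half angle)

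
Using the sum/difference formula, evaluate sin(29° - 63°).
sin(29° - 63°) = sin 29° cos 63° - cos 29° sin 63° = -0.5592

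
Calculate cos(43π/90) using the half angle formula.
cos(43π/90) = √((1 + cos 43π/45)/2) = 0.06976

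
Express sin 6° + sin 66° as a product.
sin 6° + sin 66° = 2 sin(36°) cos(-30°)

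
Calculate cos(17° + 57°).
cos(17° + 57°) = cos 17° cos 57° - sin 17° sin 57° = 0.2756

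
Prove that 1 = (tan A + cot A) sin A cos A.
RHS = (sin A/cos A + cos A/sin A) sin A cos A = ((sin²A + cos²A)/(sin A cos A)) · sin A cos A = sin²A + cos²A = 1 = LHS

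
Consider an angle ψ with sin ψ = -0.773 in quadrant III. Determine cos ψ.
cos ψ = ±√(1 - sin²ψ) = -0.6344 (negative in QIII)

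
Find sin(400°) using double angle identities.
sin(400°) = 2 sin 200° cos 200° = 0.6428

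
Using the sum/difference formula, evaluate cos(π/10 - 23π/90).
cos(π/10 - 23π/90) = cos π/10 cos 23π/90 + sin π/10 sin 23π/90 = 0.8829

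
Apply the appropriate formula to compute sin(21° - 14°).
sin(21° - 14°) = sin 21° cos 14° - cos 21° sin 14° = 0.1219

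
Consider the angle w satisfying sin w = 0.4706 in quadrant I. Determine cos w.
cos w = √(1 - sin²w) = 0.8823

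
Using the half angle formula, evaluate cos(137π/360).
cos(137π/360) = √((1 + cos 137π/180)/2) = 0.3665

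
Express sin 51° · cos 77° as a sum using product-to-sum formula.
sin 51° cos 77° = (1/2)[sin(51°+77°) + sin(51°-77°)]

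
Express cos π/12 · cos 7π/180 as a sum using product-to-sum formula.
cos π/12 cos 7π/180 = (1/2)[cos(π/12-7π/180) + cos(π/12+7π/180)]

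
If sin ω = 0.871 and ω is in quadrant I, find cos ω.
cos ω = 0.4913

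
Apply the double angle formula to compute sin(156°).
sin(156°) = 2 sin 78° cos 78° = 0.4067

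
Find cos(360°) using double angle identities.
cos(360°) = cos²180° - sin²180° = 1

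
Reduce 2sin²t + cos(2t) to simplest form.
2sin²t + cos(2t) = 1 (using Double angle)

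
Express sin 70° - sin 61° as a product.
sin 70° - sin 61° = 2 cos(65.5°) sin(4.5°)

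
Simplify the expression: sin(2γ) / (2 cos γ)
sin(2γ) / (2 cos γ) = sin γ (using Double angle)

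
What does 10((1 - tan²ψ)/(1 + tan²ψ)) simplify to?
10((1 - tan²ψ)/(1 + tan²ψ)) = 10(cos(2ψ)) (using Double angle)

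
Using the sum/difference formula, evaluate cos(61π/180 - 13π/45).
cos(61π/180 - 13π/45) = cos 61π/180 cos 13π/45 + sin 61π/180 sin 13π/45 = 0.9877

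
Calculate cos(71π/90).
cos(71π/90) = -0.788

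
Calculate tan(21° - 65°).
tan(21° - 65°) = (tan 21° - tan 65°)/(1 + tan 21° tan 65°) = -0.9657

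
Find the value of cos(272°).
cos(272°) = 0.0349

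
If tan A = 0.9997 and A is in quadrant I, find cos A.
cos A = 0.7072 (using tan²A + 1 = sec²A)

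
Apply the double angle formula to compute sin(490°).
sin(490°) = 2 sin 245° cos 245° = 0.766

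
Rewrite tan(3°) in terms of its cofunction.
tan(3°) = cot(90° - 3°) = cot(87°)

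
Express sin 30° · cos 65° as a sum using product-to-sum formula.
sin 30° cos 65° = (1/2)[sin(30°+65°) + sin(30°-65°)]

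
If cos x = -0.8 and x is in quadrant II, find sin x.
sin x = 0.6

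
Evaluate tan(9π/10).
tan(9π/10) = -0.3249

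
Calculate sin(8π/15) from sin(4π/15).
sin(8π/15) = 2 sin 4π/15 cos 4π/15 = 0.9945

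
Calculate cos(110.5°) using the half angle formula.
cos(110.5°) = -√((1 + cos 221°)/2) = -0.3502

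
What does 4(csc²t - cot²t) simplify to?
4(csc²t - cot²t) = 4 (using Pythagorean identity)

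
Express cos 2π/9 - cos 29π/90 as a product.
cos 2π/9 - cos 29π/90 = -2 sin(49π/180) sin(-π/20)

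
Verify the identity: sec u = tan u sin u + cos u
RHS = sin²u/cos u + cos u = (sin²u + cos²u)/cos u = 1/cos u = sec u = LHS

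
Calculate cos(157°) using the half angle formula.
cos(157°) = -√((1 + cos 314°)/2) = -0.9205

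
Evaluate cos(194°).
cos(194°) = -0.9703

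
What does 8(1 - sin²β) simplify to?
8(1 - sin²β) = 8(cos²β) (using Pythagorean identity)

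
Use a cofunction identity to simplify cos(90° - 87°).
cos(90° - 87°) = sin(87°)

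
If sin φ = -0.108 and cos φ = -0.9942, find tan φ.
tan φ = sin φ / cos φ = 0.1086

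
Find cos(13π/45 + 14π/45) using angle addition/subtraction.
cos(13π/45 + 14π/45) = cos 13π/45 cos 14π/45 - sin 13π/45 sin 14π/45 = -0.309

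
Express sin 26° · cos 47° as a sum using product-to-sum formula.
sin 26° cos 47° = (1/2)[sin(26°+47°) + sin(26°-47°)]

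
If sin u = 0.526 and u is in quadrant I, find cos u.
cos u = 0.8505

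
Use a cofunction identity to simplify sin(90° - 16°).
sin(90° - 16°) = cos(16°)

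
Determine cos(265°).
cos(265°) = -0.08716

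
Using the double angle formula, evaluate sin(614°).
sin(614°) = 2 sin 307° cos 307° = -0.9613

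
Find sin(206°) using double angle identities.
sin(206°) = 2 sin 103° cos 103° = -0.4384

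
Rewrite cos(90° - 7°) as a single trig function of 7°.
cos(90° - 7°) = sin(7°)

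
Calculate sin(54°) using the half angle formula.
sin(54°) = √((1 - cos 108°)/2) = 0.809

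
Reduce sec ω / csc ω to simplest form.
sec ω / csc ω = tan ω (using Reciprocal identities)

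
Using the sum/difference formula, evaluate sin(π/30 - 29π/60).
sin(π/30 - 29π/60) = sin π/30 cos 29π/60 - cos π/30 sin 29π/60 = -0.9877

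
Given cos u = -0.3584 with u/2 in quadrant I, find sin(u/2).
sin(u/2) = ±√((1 - cos u)/2); positive since u/2 ∈ QI, so sin(u/2) = 0.8241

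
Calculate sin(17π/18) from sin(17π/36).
sin(17π/18) = 2 sin 17π/36 cos 17π/36 = 0.1736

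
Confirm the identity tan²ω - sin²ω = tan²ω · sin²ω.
LHS = sin²ω/cos²ω - sin²ω = sin²ω(1/cos²ω - 1) = sin²ω · (1 - cos²ω)/cos²ω = sin²ω · sin²ω/cos²ω = sin²ω · tan²ω = RHS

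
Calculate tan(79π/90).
tan(79π/90) = -0.404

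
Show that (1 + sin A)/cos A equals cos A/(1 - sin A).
LHS = (1 + sin A)(1 - sin A) / (cos A(1 - sin A)) = (1 - sin²A) / (cos A(1 - sin A)) = cos²A / (cos A(1 - sin A)) = cos A/(1 - sin A) = RHS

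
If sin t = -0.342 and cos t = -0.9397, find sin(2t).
sin(2t) = 2 sin t cos t = 0.6428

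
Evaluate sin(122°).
sin(122°) = 0.848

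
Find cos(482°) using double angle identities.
cos(482°) = cos²241° - sin²241° = -0.5299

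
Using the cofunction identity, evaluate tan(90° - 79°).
tan(90° - 79°) = cot(79°) = 0.1944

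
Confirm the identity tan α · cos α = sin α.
LHS = (sin α/cos α) · cos α = sin α = RHS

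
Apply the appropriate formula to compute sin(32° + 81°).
sin(32° + 81°) = sin 32° cos 81° + cos 32° sin 81° = 0.9205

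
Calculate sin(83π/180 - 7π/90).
sin(83π/180 - 7π/90) = sin 83π/180 cos 7π/90 - cos 83π/180 sin 7π/90 = 0.9336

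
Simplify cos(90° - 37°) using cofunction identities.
cos(90° - 37°) = sin(37°)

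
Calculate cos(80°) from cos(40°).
cos(80°) = cos²40° - sin²40° = 0.1736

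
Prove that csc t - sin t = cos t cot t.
LHS = 1/sin t - sin t = (1 - sin²t)/sin t = cos²t/sin t = cos t · (cos t/sin t) = cos t cot t = RHS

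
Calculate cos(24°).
cos(24°) = 0.9135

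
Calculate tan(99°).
tan(99°) = -6.314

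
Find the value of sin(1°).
sin(1°) = 0.01745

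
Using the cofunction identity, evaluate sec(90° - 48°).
sec(90° - 48°) = csc(48°) = 1.346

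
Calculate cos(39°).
cos(39°) = 0.7771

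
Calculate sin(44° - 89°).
sin(44° - 89°) = sin 44° cos 89° - cos 44° sin 89° = -√2/2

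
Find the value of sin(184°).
sin(184°) = -0.06976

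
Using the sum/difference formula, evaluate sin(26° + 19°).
sin(26° + 19°) = sin 26° cos 19° + cos 26° sin 19° = √2/2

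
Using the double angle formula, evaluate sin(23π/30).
sin(23π/30) = 2 sin 23π/60 cos 23π/60 = 0.6691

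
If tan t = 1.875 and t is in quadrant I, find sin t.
sin t = 0.8824 (using tan²t + 1 = sec²t)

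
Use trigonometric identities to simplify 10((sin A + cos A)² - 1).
10((sin A + cos A)² - 1) = 10(sin(2A)) (using Pythagorean + double angle)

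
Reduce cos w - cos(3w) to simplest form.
cos w - cos(3w) = 2 sin(2w) sin w (using Sum-to-product)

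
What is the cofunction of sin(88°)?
sin(88°) = cos(90° - 88°) = cos(2°)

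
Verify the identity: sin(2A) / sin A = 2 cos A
LHS = 2 sin A cos A / sin A = 2 cos A = RHS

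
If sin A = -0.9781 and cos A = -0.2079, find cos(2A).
cos(2A) = cos²A - sin²A = -0.9135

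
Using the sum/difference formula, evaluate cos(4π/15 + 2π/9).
cos(4π/15 + 2π/9) = cos 4π/15 cos 2π/9 - sin 4π/15 sin 2π/9 = 0.0349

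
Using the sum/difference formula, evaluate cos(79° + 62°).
cos(79° + 62°) = cos 79° cos 62° - sin 79° sin 62° = -0.7771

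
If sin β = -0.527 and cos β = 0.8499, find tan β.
tan β = sin β / cos β = -0.6201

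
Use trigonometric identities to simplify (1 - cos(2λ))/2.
(1 - cos(2λ))/2 = sin²λ (using Power reduction)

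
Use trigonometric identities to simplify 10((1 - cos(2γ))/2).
10((1 - cos(2γ))/2) = 10(sin²γ) (using Power reduction)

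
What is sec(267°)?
sec(267°) = -19.11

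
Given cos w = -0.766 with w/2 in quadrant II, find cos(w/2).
cos(w/2) = ±√((1 + cos w)/2); negative since w/2 ∈ QII, so cos(w/2) = -0.3421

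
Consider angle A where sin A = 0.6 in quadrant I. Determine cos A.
cos A = √(1 - sin²A) = 0.8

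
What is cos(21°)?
cos(21°) = 0.9336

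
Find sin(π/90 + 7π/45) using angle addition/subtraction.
sin(π/90 + 7π/45) = sin π/90 cos 7π/45 + cos π/90 sin 7π/45 = 1/2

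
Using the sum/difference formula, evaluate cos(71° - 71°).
cos(71° - 71°) = cos 71° cos 71° + sin 71° sin 71° = 1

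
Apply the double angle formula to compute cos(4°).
cos(4°) = cos²2° - sin²2° = 0.9976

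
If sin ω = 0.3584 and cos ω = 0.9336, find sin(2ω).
sin(2ω) = 2 sin ω cos ω = 0.6692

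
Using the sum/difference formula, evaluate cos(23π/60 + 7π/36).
cos(23π/60 + 7π/36) = cos 23π/60 cos 7π/36 - sin 23π/60 sin 7π/36 = -0.2419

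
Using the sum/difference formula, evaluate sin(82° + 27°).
sin(82° + 27°) = sin 82° cos 27° + cos 82° sin 27° = 0.9455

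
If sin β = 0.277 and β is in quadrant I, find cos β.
cos β = 0.9609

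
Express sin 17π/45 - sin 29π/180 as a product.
sin 17π/45 - sin 29π/180 = 2 cos(97π/360) sin(13π/120)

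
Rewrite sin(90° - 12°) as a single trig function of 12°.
sin(90° - 12°) = cos(12°)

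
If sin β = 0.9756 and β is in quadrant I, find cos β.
cos β = 0.2196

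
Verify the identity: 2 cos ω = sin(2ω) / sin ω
RHS = 2 sin ω cos ω / sin ω = 2 cos ω = LHS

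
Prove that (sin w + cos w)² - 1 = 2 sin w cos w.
LHS = sin²w + 2 sin w cos w + cos²w - 1 = (sin²w + cos²w) + 2 sin w cos w - 1 = 1 + 2 sin w cos w - 1 = 2 sin w cos w = RHS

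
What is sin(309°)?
sin(309°) = -0.7771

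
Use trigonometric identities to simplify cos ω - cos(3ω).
cos ω - cos(3ω) = 2 sin(2ω) sin ω (using Sum-to-product)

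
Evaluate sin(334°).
sin(334°) = -0.4384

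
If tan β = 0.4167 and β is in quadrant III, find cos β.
cos β = -0.9231 (using tan²β + 1 = sec²β)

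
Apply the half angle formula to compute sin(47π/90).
sin(47π/90) = √((1 - cos 47π/45)/2) = 0.9976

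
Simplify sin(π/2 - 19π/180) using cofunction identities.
sin(π/2 - 19π/180) = cos(19π/180)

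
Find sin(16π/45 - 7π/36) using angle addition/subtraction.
sin(16π/45 - 7π/36) = sin 16π/45 cos 7π/36 - cos 16π/45 sin 7π/36 = 0.4848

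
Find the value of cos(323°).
cos(323°) = 0.7986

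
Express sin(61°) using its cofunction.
sin(61°) = cos(90° - 61°) = cos(29°)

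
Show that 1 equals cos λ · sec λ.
RHS = cos λ · (1/cos λ) = 1 = LHS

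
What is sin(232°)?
sin(232°) = -0.788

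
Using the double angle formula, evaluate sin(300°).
sin(300°) = 2 sin 150° cos 150° = -√3/2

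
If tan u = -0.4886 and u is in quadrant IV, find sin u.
sin u = -0.439 (using tan²u + 1 = sec²u)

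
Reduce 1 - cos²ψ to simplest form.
1 - cos²ψ = sin²ψ (using Pythagorean identity)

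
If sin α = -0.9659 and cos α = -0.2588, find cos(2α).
cos(2α) = cos²α - sin²α = -0.866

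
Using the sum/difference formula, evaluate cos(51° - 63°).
cos(51° - 63°) = cos 51° cos 63° + sin 51° sin 63° = 0.9781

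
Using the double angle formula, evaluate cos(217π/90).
cos(217π/90) = cos²217π/180 - sin²217π/180 = 0.2756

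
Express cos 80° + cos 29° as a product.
cos 80° + cos 29° = 2 cos(54.5°) cos(25.5°)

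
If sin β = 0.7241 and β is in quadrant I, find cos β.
cos β = 0.6897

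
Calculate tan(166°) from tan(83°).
tan(166°) = 2 tan 83° / (1 - tan²83°) = -0.2493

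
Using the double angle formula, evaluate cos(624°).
cos(624°) = cos²312° - sin²312° = -0.1045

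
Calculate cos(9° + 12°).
cos(9° + 12°) = cos 9° cos 12° - sin 9° sin 12° = 0.9336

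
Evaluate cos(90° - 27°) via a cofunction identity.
cos(90° - 27°) = sin(27°) = 0.454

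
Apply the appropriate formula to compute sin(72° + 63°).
sin(72° + 63°) = sin 72° cos 63° + cos 72° sin 63° = √2/2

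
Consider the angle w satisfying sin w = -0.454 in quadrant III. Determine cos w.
cos w = ±√(1 - sin²w) = -0.891 (negative in QIII)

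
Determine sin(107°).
sin(107°) = 0.9563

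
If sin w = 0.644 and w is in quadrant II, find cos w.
cos w = -0.765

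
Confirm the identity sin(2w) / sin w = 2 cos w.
LHS = 2 sin w cos w / sin w = 2 cos w = RHS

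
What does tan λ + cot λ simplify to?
tan λ + cot λ = sec λ csc λ (using Quotient identities)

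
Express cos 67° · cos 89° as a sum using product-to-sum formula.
cos 67° cos 89° = (1/2)[cos(67°-89°) + cos(67°+89°)]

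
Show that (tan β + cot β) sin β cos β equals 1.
LHS = (sin β/cos β + cos β/sin β) sin β cos β = ((sin²β + cos²β)/(sin β cos β)) · sin β cos β = sin²β + cos²β = 1 = RHS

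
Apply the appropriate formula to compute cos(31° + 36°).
cos(31° + 36°) = cos 31° cos 36° - sin 31° sin 36° = 0.3907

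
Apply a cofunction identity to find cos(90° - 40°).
cos(90° - 40°) = sin(40°) = 0.6428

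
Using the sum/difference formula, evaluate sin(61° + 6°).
sin(61° + 6°) = sin 61° cos 6° + cos 61° sin 6° = 0.9205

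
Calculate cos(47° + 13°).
cos(47° + 13°) = cos 47° cos 13° - sin 47° sin 13° = 1/2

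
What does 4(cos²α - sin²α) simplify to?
4(cos²α - sin²α) = 4(cos(2α)) (using Double angle)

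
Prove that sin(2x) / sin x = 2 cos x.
LHS = 2 sin x cos x / sin x = 2 cos x = RHS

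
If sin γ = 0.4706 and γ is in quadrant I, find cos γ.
cos γ = 0.8823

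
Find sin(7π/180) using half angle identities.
sin(7π/180) = √((1 - cos 7π/90)/2) = 0.1219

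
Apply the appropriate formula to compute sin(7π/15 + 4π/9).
sin(7π/15 + 4π/9) = sin 7π/15 cos 4π/9 + cos 7π/15 sin 4π/9 = 0.2756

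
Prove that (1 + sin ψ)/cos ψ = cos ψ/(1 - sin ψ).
LHS = (1 + sin ψ)(1 - sin ψ) / (cos ψ(1 - sin ψ)) = (1 - sin²ψ) / (cos ψ(1 - sin ψ)) = cos²ψ / (cos ψ(1 - sin ψ)) = cos ψ/(1 - sin ψ) = RHS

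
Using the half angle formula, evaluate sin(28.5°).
sin(28.5°) = √((1 - cos 57°)/2) = 0.4772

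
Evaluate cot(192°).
cot(192°) = 4.705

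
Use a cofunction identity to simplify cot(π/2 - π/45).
cot(π/2 - π/45) = tan(π/45)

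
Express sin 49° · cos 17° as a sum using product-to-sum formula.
sin 49° cos 17° = (1/2)[sin(49°+17°) + sin(49°-17°)]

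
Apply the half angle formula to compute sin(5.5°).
sin(5.5°) = √((1 - cos 11°)/2) = 0.09585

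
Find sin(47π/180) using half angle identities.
sin(47π/180) = √((1 - cos 47π/90)/2) = 0.7314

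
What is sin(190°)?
sin(190°) = -0.1736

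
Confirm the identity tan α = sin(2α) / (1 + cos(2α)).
RHS = 2 sin α cos α / (2cos²α) = sin α/cos α = tan α = LHS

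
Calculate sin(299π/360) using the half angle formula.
sin(299π/360) = √((1 - cos 299π/180)/2) = 0.5075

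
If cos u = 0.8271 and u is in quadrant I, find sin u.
sin u = 0.5621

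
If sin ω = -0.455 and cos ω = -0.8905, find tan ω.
tan ω = sin ω / cos ω = 0.5109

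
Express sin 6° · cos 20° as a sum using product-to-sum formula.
sin 6° cos 20° = (1/2)[sin(6°+20°) + sin(6°-20°)]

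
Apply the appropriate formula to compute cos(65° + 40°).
cos(65° + 40°) = cos 65° cos 40° - sin 65° sin 40° = -(√6-√2)/4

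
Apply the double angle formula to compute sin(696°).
sin(696°) = 2 sin 348° cos 348° = -0.4067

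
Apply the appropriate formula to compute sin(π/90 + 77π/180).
sin(π/90 + 77π/180) = sin π/90 cos 77π/180 + cos π/90 sin 77π/180 = 0.9816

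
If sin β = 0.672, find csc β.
csc β = 1/sin β = 1.488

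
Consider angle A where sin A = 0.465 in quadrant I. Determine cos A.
cos A = √(1 - sin²A) = 0.8853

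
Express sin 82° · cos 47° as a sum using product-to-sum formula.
sin 82° cos 47° = (1/2)[sin(82°+47°) + sin(82°-47°)]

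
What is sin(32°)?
sin(32°) = 0.5299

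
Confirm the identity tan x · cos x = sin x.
LHS = (sin x/cos x) · cos x = sin x = RHS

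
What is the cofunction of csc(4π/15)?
csc(4π/15) = sec(π/2 - 4π/15) = sec(7π/30)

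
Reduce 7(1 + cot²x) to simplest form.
7(1 + cot²x) = 7(csc²x) (using Pythagorean identity)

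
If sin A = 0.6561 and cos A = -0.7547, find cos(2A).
cos(2A) = cos²A - sin²A = 0.1391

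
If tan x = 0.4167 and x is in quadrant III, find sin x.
sin x = -0.3846 (using tan²x + 1 = sec²x)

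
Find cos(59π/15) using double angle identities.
cos(59π/15) = cos²59π/30 - sin²59π/30 = 0.9781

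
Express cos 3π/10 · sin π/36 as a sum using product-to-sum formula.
cos 3π/10 sin π/36 = (1/2)[sin(3π/10+π/36) - sin(3π/10-π/36)]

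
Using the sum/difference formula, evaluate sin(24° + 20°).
sin(24° + 20°) = sin 24° cos 20° + cos 24° sin 20° = 0.6947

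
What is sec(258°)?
sec(258°) = -4.81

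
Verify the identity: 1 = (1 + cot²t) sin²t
RHS = csc²t · sin²t = (1/sin²t) · sin²t = 1 = LHS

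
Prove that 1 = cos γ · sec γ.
RHS = cos γ · (1/cos γ) = 1 = LHS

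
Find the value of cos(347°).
cos(347°) = 0.9744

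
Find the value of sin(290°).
sin(290°) = -0.9397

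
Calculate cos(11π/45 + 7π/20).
cos(11π/45 + 7π/20) = cos 11π/45 cos 7π/20 - sin 11π/45 sin 7π/20 = -0.2924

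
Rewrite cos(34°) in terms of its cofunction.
cos(34°) = sin(90° - 34°) = sin(56°)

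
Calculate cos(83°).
cos(83°) = 0.1219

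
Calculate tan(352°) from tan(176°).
tan(352°) = 2 tan 176° / (1 - tan²176°) = -0.1405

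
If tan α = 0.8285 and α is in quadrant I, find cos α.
cos α = 0.77 (using tan²α + 1 = sec²α)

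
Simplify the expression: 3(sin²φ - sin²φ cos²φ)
3(sin²φ - sin²φ cos²φ) = 3(sin⁴φ) (using Factoring)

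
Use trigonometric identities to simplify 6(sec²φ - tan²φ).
6(sec²φ - tan²φ) = 6 (using Pythagorean identity)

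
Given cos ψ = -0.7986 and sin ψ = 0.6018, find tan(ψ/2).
tan(ψ/2) = sin ψ / (1 + cos ψ) = 2.988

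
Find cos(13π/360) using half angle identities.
cos(13π/360) = √((1 + cos 13π/180)/2) = 0.9936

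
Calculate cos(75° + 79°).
cos(75° + 79°) = cos 75° cos 79° - sin 75° sin 79° = -0.8988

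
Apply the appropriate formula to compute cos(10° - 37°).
cos(10° - 37°) = cos 10° cos 37° + sin 10° sin 37° = 0.891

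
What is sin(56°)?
sin(56°) = 0.829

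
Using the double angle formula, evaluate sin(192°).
sin(192°) = 2 sin 96° cos 96° = -0.2079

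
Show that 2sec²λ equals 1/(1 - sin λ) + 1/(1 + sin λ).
RHS = [(1 + sin λ) + (1 - sin λ)] / [(1 - sin λ)(1 + sin λ)] = 2/(1 - sin²λ) = 2/cos²λ = 2sec²λ = LHS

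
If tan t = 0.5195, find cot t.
cot t = 1/tan t = 1.925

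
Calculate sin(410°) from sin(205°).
sin(410°) = 2 sin 205° cos 205° = 0.766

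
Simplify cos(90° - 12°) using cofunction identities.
cos(90° - 12°) = sin(12°)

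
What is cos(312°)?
cos(312°) = 0.6691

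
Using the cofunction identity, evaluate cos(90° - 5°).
cos(90° - 5°) = sin(5°) = 0.08716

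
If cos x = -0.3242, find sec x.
sec x = 1/cos x = -3.085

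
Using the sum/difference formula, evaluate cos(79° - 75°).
cos(79° - 75°) = cos 79° cos 75° + sin 79° sin 75° = 0.9976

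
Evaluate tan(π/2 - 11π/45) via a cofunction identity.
tan(π/2 - 11π/45) = cot(11π/45) = 1.036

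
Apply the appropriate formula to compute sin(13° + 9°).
sin(13° + 9°) = sin 13° cos 9° + cos 13° sin 9° = 0.3746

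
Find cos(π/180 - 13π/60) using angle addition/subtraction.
cos(π/180 - 13π/60) = cos π/180 cos 13π/60 + sin π/180 sin 13π/60 = 0.788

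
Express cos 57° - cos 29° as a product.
cos 57° - cos 29° = -2 sin(43°) sin(14°)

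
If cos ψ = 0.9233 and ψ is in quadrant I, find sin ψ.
sin ψ = 0.3841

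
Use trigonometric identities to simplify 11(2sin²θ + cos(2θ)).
11(2sin²θ + cos(2θ)) = 11 (using Double angle)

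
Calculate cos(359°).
cos(359°) = 0.9998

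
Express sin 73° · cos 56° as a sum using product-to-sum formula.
sin 73° cos 56° = (1/2)[sin(73°+56°) + sin(73°-56°)]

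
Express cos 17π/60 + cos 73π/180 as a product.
cos 17π/60 + cos 73π/180 = 2 cos(31π/90) cos(-11π/180)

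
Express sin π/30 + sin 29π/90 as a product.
sin π/30 + sin 29π/90 = 2 sin(8π/45) cos(-13π/90)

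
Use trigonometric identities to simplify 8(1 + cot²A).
8(1 + cot²A) = 8(csc²A) (using Pythagorean identity)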